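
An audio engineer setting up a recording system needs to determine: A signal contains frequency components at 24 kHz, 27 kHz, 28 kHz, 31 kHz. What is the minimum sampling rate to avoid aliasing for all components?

The highest frequency component is f_max = 31 kHz.
Nyquist rate = 2 * f_max = 2 * 31 kHz = 62 kHz.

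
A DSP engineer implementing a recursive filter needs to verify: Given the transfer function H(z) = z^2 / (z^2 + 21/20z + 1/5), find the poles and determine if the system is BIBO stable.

Poles are roots of the denominator: z^2 + 21/20z + 1/5 = 0.
Quadratic formula: z = [-(21/20) +/- sqrt((21/20)^2 - 4*(1/5))] / 2
Discriminant = 441/400 - 4/5 = 121/400; sqrt = 11/20.
z = (-21/20 +/- 11/20) / 2 => z = -1/4 or z = -4/5.
|p1| = 1/4, |p2| = 4/5.
For BIBO stability, all poles must lie inside the unit circle (|p| < 1).
System is STABLE since both |p| < 1.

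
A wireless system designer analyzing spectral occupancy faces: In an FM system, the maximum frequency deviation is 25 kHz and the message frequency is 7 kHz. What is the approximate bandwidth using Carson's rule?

Carson's rule: BW = 2*(delta_f + f_m)
= 2*(25 + 7) kHz = 64 kHz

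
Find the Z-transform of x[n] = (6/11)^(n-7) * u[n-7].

Time-shifting property: if X(z) = Z{x[n]}, then Z{x[n-d]} = z^(-d) * X(z)
X(z) = z/(z - 6/11) for x[n] = (6/11)^n * u[n]
Z{x[n-7]} = z^(-7) * z/(z - 6/11) = z^(-6)/(z - 6/11)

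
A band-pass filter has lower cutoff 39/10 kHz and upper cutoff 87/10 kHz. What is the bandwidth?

Bandwidth = f_high - f_low
= 87/10 kHz - 39/10 kHz = 24/5 kHz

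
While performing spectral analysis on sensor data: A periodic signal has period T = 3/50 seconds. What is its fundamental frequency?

The fundamental frequency is the reciprocal of the period.
f = 1/T = 1/(3/50) = 50/3 Hz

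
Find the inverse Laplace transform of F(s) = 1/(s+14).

Standard pair: k/(s+a) <-> k*e^(-at)*u(t)
With k=1, a=14: f(t) = e^(-14t)*u(t)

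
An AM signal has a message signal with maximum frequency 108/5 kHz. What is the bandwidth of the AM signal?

In AM (double-sideband), the bandwidth is twice the message frequency.
BW = 2 * f_m = 2 * 108/5 kHz = 216/5 kHz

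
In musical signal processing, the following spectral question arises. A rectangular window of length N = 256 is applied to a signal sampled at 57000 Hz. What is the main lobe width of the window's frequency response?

For a rectangular window of length N,
the main lobe width in frequency is 2*f_s/N.
= 2*57000/256 = 7125/16 Hz
This determines the minimum frequency separation for resolving two sinusoids.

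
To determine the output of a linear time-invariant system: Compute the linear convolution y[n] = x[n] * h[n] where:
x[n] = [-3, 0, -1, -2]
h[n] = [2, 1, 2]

y[n] = sum_k x[k]*h[n-k]. Output length = len(x) + len(h) - 1 = 4 + 3 - 1 = 6.
y[0] = -3*2 = -6
y[1] = 0*2 + -3*1 = -3
y[2] = -1*2 + 0*1 + -3*2 = -8
y[3] = -2*2 + -1*1 + 0*2 = -5
y[4] = -2*1 + -1*2 = -4
y[5] = -2*2 = -4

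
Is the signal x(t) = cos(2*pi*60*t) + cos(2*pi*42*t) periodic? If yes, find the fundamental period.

f1 = 60 Hz, f2 = 42 Hz
Period T1 = 1/60, T2 = 1/42
Ratio T1/T2 = 42/60, which is rational.
The signal is periodic with fundamental period T = 1/GCD(60,42) = 1/6 s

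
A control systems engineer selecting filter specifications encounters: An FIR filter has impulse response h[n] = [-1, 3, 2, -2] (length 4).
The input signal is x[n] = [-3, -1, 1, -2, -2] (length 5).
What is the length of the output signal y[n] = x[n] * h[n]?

For linear convolution, the output length is:
len(y) = len(x) + len(h) - 1 = 5 + 4 - 1 = 8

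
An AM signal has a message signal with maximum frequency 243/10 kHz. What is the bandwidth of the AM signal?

In AM (double-sideband), the bandwidth is twice the message frequency.
BW = 2 * f_m = 2 * 243/10 kHz = 243/5 kHz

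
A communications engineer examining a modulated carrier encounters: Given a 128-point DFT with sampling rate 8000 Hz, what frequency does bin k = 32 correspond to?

The frequency of DFT bin k is: f_k = k * f_s / N
f_32 = 32 * 8000 / 128 = 2000 Hz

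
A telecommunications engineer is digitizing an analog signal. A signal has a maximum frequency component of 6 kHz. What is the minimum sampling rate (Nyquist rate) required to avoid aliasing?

By the Nyquist-Shannon sampling theorem,
the minimum sampling rate (Nyquist rate) must be at least 2 * f_max.
Nyquist rate = 2 * 6 kHz = 12 kHz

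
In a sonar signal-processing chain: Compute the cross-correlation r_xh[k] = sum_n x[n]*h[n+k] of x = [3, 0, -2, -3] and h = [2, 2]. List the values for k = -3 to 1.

Both sequences indexed from 0 and zero outside their support.
Lags with overlap: k = -3 to 1.
  r_xh[-3] = x[3]*h[0] = -6
  r_xh[-2] = x[2]*h[0] + x[3]*h[1] = -10
  r_xh[-1] = x[1]*h[0] + x[2]*h[1] = -4
  r_xh[0] = x[0]*h[0] + x[1]*h[1] = 6
  r_xh[1] = x[0]*h[1] = 6
r_xh = [-6, -10, -4, 6, 6] (for k = -3, ..., 1)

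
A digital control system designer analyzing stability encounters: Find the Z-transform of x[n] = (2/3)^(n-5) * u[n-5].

Time-shifting property: if X(z) = Z{x[n]}, then Z{x[n-d]} = z^(-d) * X(z)
X(z) = z/(z - 2/3) for x[n] = (2/3)^n * u[n]
Z{x[n-5]} = z^(-5) * z/(z - 2/3) = z^(-4)/(z - 2/3)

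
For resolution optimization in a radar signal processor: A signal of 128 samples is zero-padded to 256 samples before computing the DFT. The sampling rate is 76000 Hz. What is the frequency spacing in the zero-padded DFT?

Original DFT: N = 128, resolution = f_s/N = 76000/128 = 2375/4 Hz
Zero-padded DFT: N = 256, resolution = f_s/N = 76000/256 = 2375/8 Hz
Zero-padding interpolates the spectrum (finer frequency grid)
but does NOT improve the true spectral resolution (ability to resolve close frequencies).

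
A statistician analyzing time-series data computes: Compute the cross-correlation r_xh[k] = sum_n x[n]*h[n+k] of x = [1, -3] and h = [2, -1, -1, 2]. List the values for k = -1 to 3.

Both sequences indexed from 0 and zero outside their support.
Lags with overlap: k = -1 to 3.
  r_xh[-1] = x[1]*h[0] = -6
  r_xh[0] = x[0]*h[0] + x[1]*h[1] = 5
  r_xh[1] = x[0]*h[1] + x[1]*h[2] = 2
  r_xh[2] = x[0]*h[2] + x[1]*h[3] = -7
  r_xh[3] = x[0]*h[3] = 2
r_xh = [-6, 5, 2, -7, 2] (for k = -1, ..., 3)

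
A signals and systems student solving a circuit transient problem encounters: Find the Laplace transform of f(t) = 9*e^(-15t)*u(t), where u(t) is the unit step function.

Standard Laplace transform pair:
e^(-at)*u(t) <-> 1/(s+a)
With a = 15: L{9*e^(-15t)*u(t)} = 9/(s+15), ROC: Re(s) > -15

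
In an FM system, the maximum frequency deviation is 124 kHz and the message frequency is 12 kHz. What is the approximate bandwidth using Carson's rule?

Carson's rule: BW = 2*(delta_f + f_m)
= 2*(124 + 12) kHz = 272 kHz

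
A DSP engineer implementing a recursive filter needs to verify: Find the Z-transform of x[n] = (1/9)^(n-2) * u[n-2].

Time-shifting property: if X(z) = Z{x[n]}, then Z{x[n-d]} = z^(-d) * X(z)
X(z) = z/(z - 1/9) for x[n] = (1/9)^n * u[n]
Z{x[n-2]} = z^(-2) * z/(z - 1/9) = z^(-1)/(z - 1/9)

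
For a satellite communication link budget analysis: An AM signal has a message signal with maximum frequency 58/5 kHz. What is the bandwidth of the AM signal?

In AM (double-sideband), the bandwidth is twice the message frequency.
BW = 2 * f_m = 2 * 58/5 kHz = 116/5 kHz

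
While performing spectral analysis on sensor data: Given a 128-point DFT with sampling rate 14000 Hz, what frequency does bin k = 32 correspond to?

The frequency of DFT bin k is: f_k = k * f_s / N
f_32 = 32 * 14000 / 128 = 3500 Hz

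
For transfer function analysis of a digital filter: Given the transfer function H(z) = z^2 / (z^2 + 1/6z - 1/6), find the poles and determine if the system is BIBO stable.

Poles are roots of the denominator: z^2 + 1/6z - 1/6 = 0.
Quadratic formula: z = [-(1/6) +/- sqrt((1/6)^2 - 4*(-1/6))] / 2
Discriminant = 1/36 + 2/3 = 25/36; sqrt = 5/6.
z = (-1/6 +/- 5/6) / 2 => z = 1/3 or z = -1/2.
|p1| = 1/3, |p2| = 1/2.
For BIBO stability, all poles must lie inside the unit circle (|p| < 1).
System is STABLE since both |p| < 1.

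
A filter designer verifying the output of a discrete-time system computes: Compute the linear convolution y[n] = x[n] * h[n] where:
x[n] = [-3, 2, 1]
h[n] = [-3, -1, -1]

y[n] = sum_k x[k]*h[n-k]. Output length = len(x) + len(h) - 1 = 3 + 3 - 1 = 5.
y[0] = -3*-3 = 9
y[1] = 2*-3 + -3*-1 = -3
y[2] = 1*-3 + 2*-1 + -3*-1 = -2
y[3] = 1*-1 + 2*-1 = -3
y[4] = 1*-1 = -1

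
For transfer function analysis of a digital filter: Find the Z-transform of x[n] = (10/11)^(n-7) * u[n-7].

Time-shifting property: if X(z) = Z{x[n]}, then Z{x[n-d]} = z^(-d) * X(z)
X(z) = z/(z - 10/11) for x[n] = (10/11)^n * u[n]
Z{x[n-7]} = z^(-7) * z/(z - 10/11) = z^(-6)/(z - 10/11)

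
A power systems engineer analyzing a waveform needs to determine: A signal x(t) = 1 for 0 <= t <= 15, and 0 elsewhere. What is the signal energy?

Energy = integral of |x(t)|^2 dt over the signal duration
= 1^2 * 15 = 1 * 15 = 15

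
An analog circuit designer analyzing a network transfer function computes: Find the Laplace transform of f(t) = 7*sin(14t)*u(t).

Standard pair: sin(wt)*u(t) <-> w/(s^2+w^2)
With w = 14: L{7*sin(14t)*u(t)} = 98/(s^2+196)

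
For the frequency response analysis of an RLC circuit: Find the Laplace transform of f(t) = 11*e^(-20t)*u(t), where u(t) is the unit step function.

Standard Laplace transform pair:
e^(-at)*u(t) <-> 1/(s+a)
With a = 20: L{11*e^(-20t)*u(t)} = 11/(s+20), ROC: Re(s) > -20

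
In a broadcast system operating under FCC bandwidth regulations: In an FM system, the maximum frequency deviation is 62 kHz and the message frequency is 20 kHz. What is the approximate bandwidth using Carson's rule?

Carson's rule: BW = 2*(delta_f + f_m)
= 2*(62 + 20) kHz = 164 kHz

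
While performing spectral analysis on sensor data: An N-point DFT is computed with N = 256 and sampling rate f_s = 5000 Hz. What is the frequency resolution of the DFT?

DFT frequency resolution = f_s / N
= 5000 / 256 = 625/32 Hz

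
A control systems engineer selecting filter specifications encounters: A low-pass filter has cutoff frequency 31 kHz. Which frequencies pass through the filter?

A low-pass filter passes all frequencies below the cutoff frequency 31 kHz and attenuates higher frequencies.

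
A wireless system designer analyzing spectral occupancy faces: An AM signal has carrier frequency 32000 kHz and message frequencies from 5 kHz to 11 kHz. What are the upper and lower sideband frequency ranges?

Upper sideband (USB) = fc + [fm_low, fm_high] = 32000 + [5, 11] = [32005, 32011] kHz
Lower sideband (LSB) = fc - [fm_high, fm_low] = 32000 - [11, 5] = [31989, 31995] kHz
Total occupied spectrum: 31989 kHz to 32011 kHz (plus carrier at 32000 kHz)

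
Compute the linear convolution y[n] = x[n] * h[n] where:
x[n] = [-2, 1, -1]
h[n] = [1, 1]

y[n] = sum_k x[k]*h[n-k]. Output length = len(x) + len(h) - 1 = 3 + 2 - 1 = 4.
y[0] = -2*1 = -2
y[1] = 1*1 + -2*1 = -1
y[2] = -1*1 + 1*1 = 0
y[3] = -1*1 = -1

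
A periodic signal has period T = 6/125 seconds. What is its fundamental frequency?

The fundamental frequency is the reciprocal of the period.
f = 1/T = 1/(6/125) = 125/6 Hz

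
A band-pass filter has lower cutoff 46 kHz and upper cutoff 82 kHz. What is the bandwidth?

Bandwidth = f_high - f_low
= 82 kHz - 46 kHz = 36 kHz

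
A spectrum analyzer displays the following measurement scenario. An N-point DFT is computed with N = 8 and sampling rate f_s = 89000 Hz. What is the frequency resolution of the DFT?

DFT frequency resolution = f_s / N
= 89000 / 8 = 11125 Hz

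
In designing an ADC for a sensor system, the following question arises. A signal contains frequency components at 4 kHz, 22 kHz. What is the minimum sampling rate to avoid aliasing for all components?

The highest frequency component is f_max = 22 kHz.
Nyquist rate = 2 * f_max = 2 * 22 kHz = 44 kHz.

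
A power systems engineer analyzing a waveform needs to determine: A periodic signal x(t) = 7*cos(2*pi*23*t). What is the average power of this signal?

Average power of A*cos(wt) is A^2/2.
P = 7^2 / 2 = 49/2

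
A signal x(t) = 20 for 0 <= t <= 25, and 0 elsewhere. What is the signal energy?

Energy = integral of |x(t)|^2 dt over the signal duration
= 20^2 * 25 = 400 * 25 = 10000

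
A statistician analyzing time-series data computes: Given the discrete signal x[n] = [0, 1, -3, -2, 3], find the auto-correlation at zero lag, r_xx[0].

The auto-correlation at zero lag r_xx[0] equals the signal energy.
r_xx[0] = sum of x[n]^2 = 0^2 + 1^2 + (-3)^2 + (-2)^2 + 3^2
= 0 + 1 + 9 + 4 + 9 = 23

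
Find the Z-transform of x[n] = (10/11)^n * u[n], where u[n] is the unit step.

The Z-transform of a^n * u[n] is z/(z-a) for |z| > |a|.
Here a = 10/11, so X(z) = z/(z - (10/11)) = 11z/(11z - 10)
ROC: |z| > 10/11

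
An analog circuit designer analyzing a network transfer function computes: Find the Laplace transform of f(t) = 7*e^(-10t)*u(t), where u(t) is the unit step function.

Standard Laplace transform pair:
e^(-at)*u(t) <-> 1/(s+a)
With a = 10: L{7*e^(-10t)*u(t)} = 7/(s+10), ROC: Re(s) > -10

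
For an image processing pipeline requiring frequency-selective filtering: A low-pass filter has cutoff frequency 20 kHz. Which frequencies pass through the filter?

A low-pass filter passes all frequencies below the cutoff frequency 20 kHz and attenuates higher frequencies.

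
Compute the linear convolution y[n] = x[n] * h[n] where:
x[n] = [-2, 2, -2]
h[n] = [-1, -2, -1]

y[n] = sum_k x[k]*h[n-k]. Output length = len(x) + len(h) - 1 = 3 + 3 - 1 = 5.
y[0] = -2*-1 = 2
y[1] = 2*-1 + -2*-2 = 2
y[2] = -2*-1 + 2*-2 + -2*-1 = 0
y[3] = -2*-2 + 2*-1 = 2
y[4] = -2*-1 = 2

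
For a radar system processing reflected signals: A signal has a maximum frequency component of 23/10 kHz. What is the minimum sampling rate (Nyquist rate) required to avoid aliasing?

By the Nyquist-Shannon sampling theorem,
the minimum sampling rate (Nyquist rate) must be at least 2 * f_max.
Nyquist rate = 2 * 23/10 kHz = 23/5 kHz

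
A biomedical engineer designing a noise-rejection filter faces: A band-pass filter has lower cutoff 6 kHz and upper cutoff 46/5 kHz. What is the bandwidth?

Bandwidth = f_high - f_low
= 46/5 kHz - 6 kHz = 16/5 kHz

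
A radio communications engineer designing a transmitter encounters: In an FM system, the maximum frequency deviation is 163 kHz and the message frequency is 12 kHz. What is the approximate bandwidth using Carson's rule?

Carson's rule: BW = 2*(delta_f + f_m)
= 2*(163 + 12) kHz = 350 kHz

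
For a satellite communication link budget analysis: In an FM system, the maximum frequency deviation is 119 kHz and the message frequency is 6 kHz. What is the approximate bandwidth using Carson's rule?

Carson's rule: BW = 2*(delta_f + f_m)
= 2*(119 + 6) kHz = 250 kHz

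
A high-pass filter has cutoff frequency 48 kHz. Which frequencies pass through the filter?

A high-pass filter passes all frequencies above the cutoff frequency 48 kHz and attenuates lower frequencies.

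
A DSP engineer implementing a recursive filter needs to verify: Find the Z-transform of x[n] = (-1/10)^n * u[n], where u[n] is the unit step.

The Z-transform of a^n * u[n] is z/(z-a) for |z| > |a|.
Here a = -1/10, so X(z) = z/(z - (-1/10)) = 10z/(10z + 1)
ROC: |z| > 1/10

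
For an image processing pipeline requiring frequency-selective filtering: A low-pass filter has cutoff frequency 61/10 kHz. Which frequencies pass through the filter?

A low-pass filter passes all frequencies below the cutoff frequency 61/10 kHz and attenuates higher frequencies.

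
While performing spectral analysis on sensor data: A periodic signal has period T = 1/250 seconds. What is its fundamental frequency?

The fundamental frequency is the reciprocal of the period.
f = 1/T = 1/(1/250) = 250 Hz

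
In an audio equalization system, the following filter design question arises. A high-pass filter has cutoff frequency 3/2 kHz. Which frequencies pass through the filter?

A high-pass filter passes all frequencies above the cutoff frequency 3/2 kHz and attenuates lower frequencies.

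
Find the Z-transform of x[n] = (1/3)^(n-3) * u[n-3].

Time-shifting property: if X(z) = Z{x[n]}, then Z{x[n-d]} = z^(-d) * X(z)
X(z) = z/(z - 1/3) for x[n] = (1/3)^n * u[n]
Z{x[n-3]} = z^(-3) * z/(z - 1/3) = z^(-2)/(z - 1/3)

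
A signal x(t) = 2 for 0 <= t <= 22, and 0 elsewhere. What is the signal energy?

Energy = integral of |x(t)|^2 dt over the signal duration
= 2^2 * 22 = 4 * 22 = 88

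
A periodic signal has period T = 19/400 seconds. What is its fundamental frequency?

The fundamental frequency is the reciprocal of the period.
f = 1/T = 1/(19/400) = 400/19 Hz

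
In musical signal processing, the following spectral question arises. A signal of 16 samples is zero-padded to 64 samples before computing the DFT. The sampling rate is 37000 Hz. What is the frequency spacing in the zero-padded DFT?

Original DFT: N = 16, resolution = f_s/N = 37000/16 = 4625/2 Hz
Zero-padded DFT: N = 64, resolution = f_s/N = 37000/64 = 4625/8 Hz
Zero-padding interpolates the spectrum (finer frequency grid)
but does NOT improve the true spectral resolution (ability to resolve close frequencies).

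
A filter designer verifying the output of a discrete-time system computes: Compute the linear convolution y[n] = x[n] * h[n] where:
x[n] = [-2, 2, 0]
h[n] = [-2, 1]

y[n] = sum_k x[k]*h[n-k]. Output length = len(x) + len(h) - 1 = 3 + 2 - 1 = 4.
y[0] = -2*-2 = 4
y[1] = 2*-2 + -2*1 = -6
y[2] = 0*-2 + 2*1 = 2
y[3] = 0*1 = 0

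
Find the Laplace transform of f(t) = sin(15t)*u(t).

Standard pair: sin(wt)*u(t) <-> w/(s^2+w^2)
With w = 15: L{sin(15t)*u(t)} = 15/(s^2+225)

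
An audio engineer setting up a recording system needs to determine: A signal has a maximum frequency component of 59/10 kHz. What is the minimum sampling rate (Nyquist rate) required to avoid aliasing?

By the Nyquist-Shannon sampling theorem,
the minimum sampling rate (Nyquist rate) must be at least 2 * f_max.
Nyquist rate = 2 * 59/10 kHz = 59/5 kHz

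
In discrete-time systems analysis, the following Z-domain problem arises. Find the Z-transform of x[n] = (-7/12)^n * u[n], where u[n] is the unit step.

The Z-transform of a^n * u[n] is z/(z-a) for |z| > |a|.
Here a = -7/12, so X(z) = z/(z - (-7/12)) = 12z/(12z + 7)
ROC: |z| > 7/12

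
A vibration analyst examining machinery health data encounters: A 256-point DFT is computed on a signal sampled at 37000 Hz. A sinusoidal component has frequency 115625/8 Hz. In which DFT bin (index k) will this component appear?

DFT frequency resolution = f_s/N = 37000/256 = 4625/32 Hz
Bin index k = f_signal / resolution = 115625/8 / 4625/32 = 100
The signal frequency 115625/8 Hz falls in DFT bin k = 100.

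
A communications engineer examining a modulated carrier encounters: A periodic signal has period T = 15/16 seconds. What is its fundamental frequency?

The fundamental frequency is the reciprocal of the period.
f = 1/T = 1/(15/16) = 16/15 Hz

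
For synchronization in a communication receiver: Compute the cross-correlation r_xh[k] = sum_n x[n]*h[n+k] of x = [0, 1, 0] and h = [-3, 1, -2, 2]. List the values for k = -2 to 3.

Both sequences indexed from 0 and zero outside their support.
Lags with overlap: k = -2 to 3.
  r_xh[-2] = x[2]*h[0] = 0
  r_xh[-1] = x[1]*h[0] + x[2]*h[1] = -3
  r_xh[0] = x[0]*h[0] + x[1]*h[1] + x[2]*h[2] = 1
  r_xh[1] = x[0]*h[1] + x[1]*h[2] + x[2]*h[3] = -2
  r_xh[2] = x[0]*h[2] + x[1]*h[3] = 2
  r_xh[3] = x[0]*h[3] = 0
r_xh = [0, -3, 1, -2, 2, 0] (for k = -2, ..., 3)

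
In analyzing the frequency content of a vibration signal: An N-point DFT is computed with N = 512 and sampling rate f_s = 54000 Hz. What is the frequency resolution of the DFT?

DFT frequency resolution = f_s / N
= 54000 / 512 = 3375/32 Hz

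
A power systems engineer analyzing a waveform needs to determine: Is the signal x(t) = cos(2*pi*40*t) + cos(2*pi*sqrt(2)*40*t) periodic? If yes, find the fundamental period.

f1 = 40 Hz, f2 = 40*sqrt(2) Hz
Ratio f2/f1 = sqrt(2), which is irrational.
Since the frequency ratio is irrational, no common period exists.
The signal is not periodic.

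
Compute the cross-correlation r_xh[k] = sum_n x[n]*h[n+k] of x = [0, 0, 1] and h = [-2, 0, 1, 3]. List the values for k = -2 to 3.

Both sequences indexed from 0 and zero outside their support.
Lags with overlap: k = -2 to 3.
  r_xh[-2] = x[2]*h[0] = -2
  r_xh[-1] = x[1]*h[0] + x[2]*h[1] = 0
  r_xh[0] = x[0]*h[0] + x[1]*h[1] + x[2]*h[2] = 1
  r_xh[1] = x[0]*h[1] + x[1]*h[2] + x[2]*h[3] = 3
  r_xh[2] = x[0]*h[2] + x[1]*h[3] = 0
  r_xh[3] = x[0]*h[3] = 0
r_xh = [-2, 0, 1, 3, 0, 0] (for k = -2, ..., 3)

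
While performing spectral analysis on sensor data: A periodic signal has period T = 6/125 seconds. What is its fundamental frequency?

The fundamental frequency is the reciprocal of the period.
f = 1/T = 1/(6/125) = 125/6 Hz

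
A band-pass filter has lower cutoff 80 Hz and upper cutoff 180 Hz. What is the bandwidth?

Bandwidth = f_high - f_low
= 180 Hz - 80 Hz = 100 Hz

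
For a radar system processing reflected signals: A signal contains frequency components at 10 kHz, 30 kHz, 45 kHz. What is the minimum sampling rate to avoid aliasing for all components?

The highest frequency component is f_max = 45 kHz.
Nyquist rate = 2 * f_max = 2 * 45 kHz = 90 kHz.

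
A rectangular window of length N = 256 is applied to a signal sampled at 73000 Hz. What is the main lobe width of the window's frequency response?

For a rectangular window of length N,
the main lobe width in frequency is 2*f_s/N.
= 2*73000/256 = 9125/16 Hz
This determines the minimum frequency separation for resolving two sinusoids.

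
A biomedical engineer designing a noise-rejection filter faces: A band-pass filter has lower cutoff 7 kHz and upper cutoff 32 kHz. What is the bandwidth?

Bandwidth = f_high - f_low
= 32 kHz - 7 kHz = 25 kHz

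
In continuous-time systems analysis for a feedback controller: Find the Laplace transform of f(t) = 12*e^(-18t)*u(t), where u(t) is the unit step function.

Standard Laplace transform pair:
e^(-at)*u(t) <-> 1/(s+a)
With a = 18: L{12*e^(-18t)*u(t)} = 12/(s+18), ROC: Re(s) > -18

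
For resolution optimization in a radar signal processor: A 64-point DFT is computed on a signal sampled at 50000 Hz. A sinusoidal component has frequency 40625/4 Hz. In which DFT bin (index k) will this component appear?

DFT frequency resolution = f_s/N = 50000/64 = 3125/4 Hz
Bin index k = f_signal / resolution = 40625/4 / 3125/4 = 13
The signal frequency 40625/4 Hz falls in DFT bin k = 13.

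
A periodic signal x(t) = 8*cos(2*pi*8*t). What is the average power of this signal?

Average power of A*cos(wt) is A^2/2.
P = 8^2 / 2 = 64/2 = 32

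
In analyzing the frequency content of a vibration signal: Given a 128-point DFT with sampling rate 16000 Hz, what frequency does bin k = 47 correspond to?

The frequency of DFT bin k is: f_k = k * f_s / N
f_47 = 47 * 16000 / 128 = 5875 Hz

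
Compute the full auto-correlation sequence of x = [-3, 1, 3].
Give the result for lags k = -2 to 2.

r_xx[k] = sum_m x[m]*x[m+k], indexed from 0, for k = -2 to 2:
  r_xx[-2] = x[2]*x[0] = -9
  r_xx[-1] = x[1]*x[0] + x[2]*x[1] = 0
  r_xx[0] = x[0]*x[0] + x[1]*x[1] + x[2]*x[2] = 19
  r_xx[1] = x[0]*x[1] + x[1]*x[2] = 0
  r_xx[2] = x[0]*x[2] = -9
r_xx = [-9, 0, 19, 0, -9]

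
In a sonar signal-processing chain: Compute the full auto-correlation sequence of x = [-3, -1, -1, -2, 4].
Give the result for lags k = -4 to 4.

r_xx[k] = sum_m x[m]*x[m+k], indexed from 0, for k = -4 to 4:
  r_xx[-4] = x[4]*x[0] = -12
  r_xx[-3] = x[3]*x[0] + x[4]*x[1] = 2
  r_xx[-2] = x[2]*x[0] + x[3]*x[1] + x[4]*x[2] = 1
  r_xx[-1] = x[1]*x[0] + x[2]*x[1] + x[3]*x[2] + x[4]*x[3] = -2
  r_xx[0] = x[0]*x[0] + x[1]*x[1] + x[2]*x[2] + x[3]*x[3] + x[4]*x[4] = 31
  r_xx[1] = x[0]*x[1] + x[1]*x[2] + x[2]*x[3] + x[3]*x[4] = -2
  r_xx[2] = x[0]*x[2] + x[1]*x[3] + x[2]*x[4] = 1
  r_xx[3] = x[0]*x[3] + x[1]*x[4] = 2
  r_xx[4] = x[0]*x[4] = -12
r_xx = [-12, 2, 1, -2, 31, -2, 1, 2, -12]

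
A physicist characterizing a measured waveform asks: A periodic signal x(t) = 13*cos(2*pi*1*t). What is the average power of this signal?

Average power of A*cos(wt) is A^2/2.
P = 13^2 / 2 = 169/2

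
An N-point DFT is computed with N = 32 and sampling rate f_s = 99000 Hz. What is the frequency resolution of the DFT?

DFT frequency resolution = f_s / N
= 99000 / 32 = 12375/4 Hz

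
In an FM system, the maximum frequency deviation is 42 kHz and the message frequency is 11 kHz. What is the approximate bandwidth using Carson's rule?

Carson's rule: BW = 2*(delta_f + f_m)
= 2*(42 + 11) kHz = 106 kHz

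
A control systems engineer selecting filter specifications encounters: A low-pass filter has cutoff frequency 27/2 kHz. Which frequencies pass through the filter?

A low-pass filter passes all frequencies below the cutoff frequency 27/2 kHz and attenuates higher frequencies.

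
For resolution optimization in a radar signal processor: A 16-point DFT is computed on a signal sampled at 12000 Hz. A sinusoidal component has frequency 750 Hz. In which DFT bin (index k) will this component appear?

DFT frequency resolution = f_s/N = 12000/16 = 750 Hz
Bin index k = f_signal / resolution = 750 / 750 = 1
The signal frequency 750 Hz falls in DFT bin k = 1.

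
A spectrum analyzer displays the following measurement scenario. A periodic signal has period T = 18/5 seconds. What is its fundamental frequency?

The fundamental frequency is the reciprocal of the period.
f = 1/T = 1/(18/5) = 5/18 Hz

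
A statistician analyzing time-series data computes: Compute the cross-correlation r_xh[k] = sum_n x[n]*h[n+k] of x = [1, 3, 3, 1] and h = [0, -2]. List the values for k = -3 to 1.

Both sequences indexed from 0 and zero outside their support.
Lags with overlap: k = -3 to 1.
  r_xh[-3] = x[3]*h[0] = 0
  r_xh[-2] = x[2]*h[0] + x[3]*h[1] = -2
  r_xh[-1] = x[1]*h[0] + x[2]*h[1] = -6
  r_xh[0] = x[0]*h[0] + x[1]*h[1] = -6
  r_xh[1] = x[0]*h[1] = -2
r_xh = [0, -2, -6, -6, -2] (for k = -3, ..., 1)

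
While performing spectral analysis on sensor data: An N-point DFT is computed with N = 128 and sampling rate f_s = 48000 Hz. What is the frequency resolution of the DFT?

DFT frequency resolution = f_s / N
= 48000 / 128 = 375 Hz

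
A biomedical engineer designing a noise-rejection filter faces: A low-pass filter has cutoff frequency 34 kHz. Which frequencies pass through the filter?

A low-pass filter passes all frequencies below the cutoff frequency 34 kHz and attenuates higher frequencies.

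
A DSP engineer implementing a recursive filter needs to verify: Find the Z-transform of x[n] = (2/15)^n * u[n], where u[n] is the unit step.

The Z-transform of a^n * u[n] is z/(z-a) for |z| > |a|.
Here a = 2/15, so X(z) = z/(z - (2/15)) = 15z/(15z - 2)
ROC: |z| > 2/15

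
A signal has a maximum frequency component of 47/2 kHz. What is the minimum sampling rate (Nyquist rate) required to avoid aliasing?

By the Nyquist-Shannon sampling theorem,
the minimum sampling rate (Nyquist rate) must be at least 2 * f_max.
Nyquist rate = 2 * 47/2 kHz = 47 kHz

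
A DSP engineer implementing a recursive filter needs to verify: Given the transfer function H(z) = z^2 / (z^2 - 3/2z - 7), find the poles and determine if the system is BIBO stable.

Poles are roots of the denominator: z^2 - 3/2z - 7 = 0.
Quadratic formula: z = [-(-3/2) +/- sqrt((-3/2)^2 - 4*(-7))] / 2
Discriminant = 9/4 + 28 = 121/4; sqrt = 11/2.
z = (3/2 +/- 11/2) / 2 => z = 7/2 or z = -2.
|p1| = 7/2, |p2| = 2.
For BIBO stability, all poles must lie inside the unit circle (|p| < 1).
System is UNSTABLE since at least one |p| >= 1.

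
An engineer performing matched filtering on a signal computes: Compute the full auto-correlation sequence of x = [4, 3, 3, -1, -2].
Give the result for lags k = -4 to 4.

r_xx[k] = sum_m x[m]*x[m+k], indexed from 0, for k = -4 to 4:
  r_xx[-4] = x[4]*x[0] = -8
  r_xx[-3] = x[3]*x[0] + x[4]*x[1] = -10
  r_xx[-2] = x[2]*x[0] + x[3]*x[1] + x[4]*x[2] = 3
  r_xx[-1] = x[1]*x[0] + x[2]*x[1] + x[3]*x[2] + x[4]*x[3] = 20
  r_xx[0] = x[0]*x[0] + x[1]*x[1] + x[2]*x[2] + x[3]*x[3] + x[4]*x[4] = 39
  r_xx[1] = x[0]*x[1] + x[1]*x[2] + x[2]*x[3] + x[3]*x[4] = 20
  r_xx[2] = x[0]*x[2] + x[1]*x[3] + x[2]*x[4] = 3
  r_xx[3] = x[0]*x[3] + x[1]*x[4] = -10
  r_xx[4] = x[0]*x[4] = -8
r_xx = [-8, -10, 3, 20, 39, 20, 3, -10, -8]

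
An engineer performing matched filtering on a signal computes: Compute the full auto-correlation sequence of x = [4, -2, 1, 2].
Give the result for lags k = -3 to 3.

r_xx[k] = sum_m x[m]*x[m+k], indexed from 0, for k = -3 to 3:
  r_xx[-3] = x[3]*x[0] = 8
  r_xx[-2] = x[2]*x[0] + x[3]*x[1] = 0
  r_xx[-1] = x[1]*x[0] + x[2]*x[1] + x[3]*x[2] = -8
  r_xx[0] = x[0]*x[0] + x[1]*x[1] + x[2]*x[2] + x[3]*x[3] = 25
  r_xx[1] = x[0]*x[1] + x[1]*x[2] + x[2]*x[3] = -8
  r_xx[2] = x[0]*x[2] + x[1]*x[3] = 0
  r_xx[3] = x[0]*x[3] = 8
r_xx = [8, 0, -8, 25, -8, 0, 8]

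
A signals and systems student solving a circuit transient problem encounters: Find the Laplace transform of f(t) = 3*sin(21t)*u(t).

Standard pair: sin(wt)*u(t) <-> w/(s^2+w^2)
With w = 21: L{3*sin(21t)*u(t)} = 63/(s^2+441)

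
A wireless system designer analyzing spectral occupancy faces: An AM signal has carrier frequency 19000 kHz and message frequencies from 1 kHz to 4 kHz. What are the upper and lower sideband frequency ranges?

Upper sideband (USB) = fc + [fm_low, fm_high] = 19000 + [1, 4] = [19001, 19004] kHz
Lower sideband (LSB) = fc - [fm_high, fm_low] = 19000 - [4, 1] = [18996, 18999] kHz
Total occupied spectrum: 18996 kHz to 19004 kHz (plus carrier at 19000 kHz)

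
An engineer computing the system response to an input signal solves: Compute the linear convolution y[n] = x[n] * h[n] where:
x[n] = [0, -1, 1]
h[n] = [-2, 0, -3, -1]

y[n] = sum_k x[k]*h[n-k]. Output length = len(x) + len(h) - 1 = 3 + 4 - 1 = 6.
y[0] = 0*-2 = 0
y[1] = -1*-2 + 0*0 = 2
y[2] = 1*-2 + -1*0 + 0*-3 = -2
y[3] = 1*0 + -1*-3 + 0*-1 = 3
y[4] = 1*-3 + -1*-1 = -2
y[5] = 1*-1 = -1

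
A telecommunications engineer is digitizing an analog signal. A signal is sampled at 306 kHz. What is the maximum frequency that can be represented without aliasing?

The maximum frequency that can be represented without aliasing
is the Nyquist frequency: f_max = f_s / 2 = 306 kHz / 2 = 153 kHz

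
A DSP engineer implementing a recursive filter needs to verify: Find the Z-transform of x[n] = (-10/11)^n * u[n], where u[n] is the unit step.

The Z-transform of a^n * u[n] is z/(z-a) for |z| > |a|.
Here a = -10/11, so X(z) = z/(z - (-10/11)) = 11z/(11z + 10)
ROC: |z| > 10/11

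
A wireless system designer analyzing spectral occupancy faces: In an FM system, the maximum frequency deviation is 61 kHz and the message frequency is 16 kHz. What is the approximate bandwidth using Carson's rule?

Carson's rule: BW = 2*(delta_f + f_m)
= 2*(61 + 16) kHz = 154 kHz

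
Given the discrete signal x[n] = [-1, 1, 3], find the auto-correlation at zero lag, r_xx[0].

The auto-correlation at zero lag r_xx[0] equals the signal energy.
r_xx[0] = sum of x[n]^2 = (-1)^2 + 1^2 + 3^2
= 1 + 1 + 9 = 11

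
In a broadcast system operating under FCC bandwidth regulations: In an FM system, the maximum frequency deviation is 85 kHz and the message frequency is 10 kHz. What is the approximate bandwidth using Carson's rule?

Carson's rule: BW = 2*(delta_f + f_m)
= 2*(85 + 10) kHz = 190 kHz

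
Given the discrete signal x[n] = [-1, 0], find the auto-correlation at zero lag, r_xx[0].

The auto-correlation at zero lag r_xx[0] equals the signal energy.
r_xx[0] = sum of x[n]^2 = (-1)^2 + 0^2
= 1 + 0 = 1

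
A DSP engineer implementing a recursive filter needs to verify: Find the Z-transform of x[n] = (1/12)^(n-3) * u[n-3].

Time-shifting property: if X(z) = Z{x[n]}, then Z{x[n-d]} = z^(-d) * X(z)
X(z) = z/(z - 1/12) for x[n] = (1/12)^n * u[n]
Z{x[n-3]} = z^(-3) * z/(z - 1/12) = z^(-2)/(z - 1/12)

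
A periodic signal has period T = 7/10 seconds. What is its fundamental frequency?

The fundamental frequency is the reciprocal of the period.
f = 1/T = 1/(7/10) = 10/7 Hz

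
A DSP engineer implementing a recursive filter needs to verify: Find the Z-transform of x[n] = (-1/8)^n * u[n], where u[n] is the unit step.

The Z-transform of a^n * u[n] is z/(z-a) for |z| > |a|.
Here a = -1/8, so X(z) = z/(z - (-1/8)) = 8z/(8z + 1)
ROC: |z| > 1/8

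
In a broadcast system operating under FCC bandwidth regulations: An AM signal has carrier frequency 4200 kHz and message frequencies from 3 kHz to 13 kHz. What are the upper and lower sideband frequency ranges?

Upper sideband (USB) = fc + [fm_low, fm_high] = 4200 + [3, 13] = [4203, 4213] kHz
Lower sideband (LSB) = fc - [fm_high, fm_low] = 4200 - [13, 3] = [4187, 4197] kHz
Total occupied spectrum: 4187 kHz to 4213 kHz (plus carrier at 4200 kHz)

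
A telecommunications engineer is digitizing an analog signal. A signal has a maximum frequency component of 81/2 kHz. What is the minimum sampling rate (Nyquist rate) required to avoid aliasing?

By the Nyquist-Shannon sampling theorem,
the minimum sampling rate (Nyquist rate) must be at least 2 * f_max.
Nyquist rate = 2 * 81/2 kHz = 81 kHz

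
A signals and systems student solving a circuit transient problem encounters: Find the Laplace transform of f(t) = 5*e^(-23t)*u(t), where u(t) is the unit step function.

Standard Laplace transform pair:
e^(-at)*u(t) <-> 1/(s+a)
With a = 23: L{5*e^(-23t)*u(t)} = 5/(s+23), ROC: Re(s) > -23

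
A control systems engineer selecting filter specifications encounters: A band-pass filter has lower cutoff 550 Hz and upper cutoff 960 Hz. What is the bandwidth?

Bandwidth = f_high - f_low
= 960 Hz - 550 Hz = 410 Hz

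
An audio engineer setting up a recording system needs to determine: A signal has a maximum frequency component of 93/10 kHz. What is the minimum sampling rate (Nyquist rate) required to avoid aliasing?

By the Nyquist-Shannon sampling theorem,
the minimum sampling rate (Nyquist rate) must be at least 2 * f_max.
Nyquist rate = 2 * 93/10 kHz = 93/5 kHz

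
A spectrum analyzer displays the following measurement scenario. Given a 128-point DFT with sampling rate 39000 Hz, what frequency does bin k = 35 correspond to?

The frequency of DFT bin k is: f_k = k * f_s / N
f_35 = 35 * 39000 / 128 = 170625/16 Hz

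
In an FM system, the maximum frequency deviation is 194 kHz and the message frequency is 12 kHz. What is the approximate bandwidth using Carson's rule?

Carson's rule: BW = 2*(delta_f + f_m)
= 2*(194 + 12) kHz = 412 kHz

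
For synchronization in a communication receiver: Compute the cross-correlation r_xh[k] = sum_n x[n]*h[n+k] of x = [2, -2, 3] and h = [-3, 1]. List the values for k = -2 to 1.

Both sequences indexed from 0 and zero outside their support.
Lags with overlap: k = -2 to 1.
  r_xh[-2] = x[2]*h[0] = -9
  r_xh[-1] = x[1]*h[0] + x[2]*h[1] = 9
  r_xh[0] = x[0]*h[0] + x[1]*h[1] = -8
  r_xh[1] = x[0]*h[1] = 2
r_xh = [-9, 9, -8, 2] (for k = -2, ..., 1)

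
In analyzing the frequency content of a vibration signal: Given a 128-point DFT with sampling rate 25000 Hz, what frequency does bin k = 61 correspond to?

The frequency of DFT bin k is: f_k = k * f_s / N
f_61 = 61 * 25000 / 128 = 190625/16 Hz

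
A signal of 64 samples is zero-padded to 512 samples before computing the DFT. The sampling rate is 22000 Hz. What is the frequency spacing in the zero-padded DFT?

Original DFT: N = 64, resolution = f_s/N = 22000/64 = 1375/4 Hz
Zero-padded DFT: N = 512, resolution = f_s/N = 22000/512 = 1375/32 Hz
Zero-padding interpolates the spectrum (finer frequency grid)
but does NOT improve the true spectral resolution (ability to resolve close frequencies).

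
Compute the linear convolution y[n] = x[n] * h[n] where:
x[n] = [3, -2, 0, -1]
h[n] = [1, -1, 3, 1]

y[n] = sum_k x[k]*h[n-k]. Output length = len(x) + len(h) - 1 = 4 + 4 - 1 = 7.
y[0] = 3*1 = 3
y[1] = -2*1 + 3*-1 = -5
y[2] = 0*1 + -2*-1 + 3*3 = 11
y[3] = -1*1 + 0*-1 + -2*3 + 3*1 = -4
y[4] = -1*-1 + 0*3 + -2*1 = -1
y[5] = -1*3 + 0*1 = -3
y[6] = -1*1 = -1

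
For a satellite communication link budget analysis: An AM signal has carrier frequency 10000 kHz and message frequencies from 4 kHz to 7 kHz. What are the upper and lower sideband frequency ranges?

Upper sideband (USB) = fc + [fm_low, fm_high] = 10000 + [4, 7] = [10004, 10007] kHz
Lower sideband (LSB) = fc - [fm_high, fm_low] = 10000 - [7, 4] = [9993, 9996] kHz
Total occupied spectrum: 9993 kHz to 10007 kHz (plus carrier at 10000 kHz)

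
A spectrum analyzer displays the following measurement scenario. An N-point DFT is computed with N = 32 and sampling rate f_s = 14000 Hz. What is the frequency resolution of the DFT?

DFT frequency resolution = f_s / N
= 14000 / 32 = 875/2 Hz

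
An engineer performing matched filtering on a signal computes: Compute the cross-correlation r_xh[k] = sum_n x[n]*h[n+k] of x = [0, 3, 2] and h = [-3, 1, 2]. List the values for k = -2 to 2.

Both sequences indexed from 0 and zero outside their support.
Lags with overlap: k = -2 to 2.
  r_xh[-2] = x[2]*h[0] = -6
  r_xh[-1] = x[1]*h[0] + x[2]*h[1] = -7
  r_xh[0] = x[0]*h[0] + x[1]*h[1] + x[2]*h[2] = 7
  r_xh[1] = x[0]*h[1] + x[1]*h[2] = 6
  r_xh[2] = x[0]*h[2] = 0
r_xh = [-6, -7, 7, 6, 0] (for k = -2, ..., 2)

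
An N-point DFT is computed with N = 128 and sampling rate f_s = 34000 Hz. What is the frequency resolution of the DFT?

DFT frequency resolution = f_s / N
= 34000 / 128 = 2125/8 Hz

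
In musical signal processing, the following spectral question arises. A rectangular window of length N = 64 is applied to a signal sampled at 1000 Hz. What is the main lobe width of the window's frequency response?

For a rectangular window of length N,
the main lobe width in frequency is 2*f_s/N.
= 2*1000/64 = 125/4 Hz
This determines the minimum frequency separation for resolving two sinusoids.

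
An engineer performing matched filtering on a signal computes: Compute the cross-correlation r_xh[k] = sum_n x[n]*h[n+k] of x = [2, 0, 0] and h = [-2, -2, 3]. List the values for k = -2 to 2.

Both sequences indexed from 0 and zero outside their support.
Lags with overlap: k = -2 to 2.
  r_xh[-2] = x[2]*h[0] = 0
  r_xh[-1] = x[1]*h[0] + x[2]*h[1] = 0
  r_xh[0] = x[0]*h[0] + x[1]*h[1] + x[2]*h[2] = -4
  r_xh[1] = x[0]*h[1] + x[1]*h[2] = -4
  r_xh[2] = x[0]*h[2] = 6
r_xh = [0, 0, -4, -4, 6] (for k = -2, ..., 2)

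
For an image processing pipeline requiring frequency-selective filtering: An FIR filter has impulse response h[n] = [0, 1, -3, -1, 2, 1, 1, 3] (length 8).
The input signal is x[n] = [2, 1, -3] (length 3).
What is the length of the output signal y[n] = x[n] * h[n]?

For linear convolution, the output length is:
len(y) = len(x) + len(h) - 1 = 3 + 8 - 1 = 10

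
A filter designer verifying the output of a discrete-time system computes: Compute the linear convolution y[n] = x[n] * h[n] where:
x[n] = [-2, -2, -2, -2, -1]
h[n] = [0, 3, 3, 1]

y[n] = sum_k x[k]*h[n-k]. Output length = len(x) + len(h) - 1 = 5 + 4 - 1 = 8.
y[0] = -2*0 = 0
y[1] = -2*0 + -2*3 = -6
y[2] = -2*0 + -2*3 + -2*3 = -12
y[3] = -2*0 + -2*3 + -2*3 + -2*1 = -14
y[4] = -1*0 + -2*3 + -2*3 + -2*1 = -14
y[5] = -1*3 + -2*3 + -2*1 = -11
y[6] = -1*3 + -2*1 = -5
y[7] = -1*1 = -1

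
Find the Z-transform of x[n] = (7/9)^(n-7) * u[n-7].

Time-shifting property: if X(z) = Z{x[n]}, then Z{x[n-d]} = z^(-d) * X(z)
X(z) = z/(z - 7/9) for x[n] = (7/9)^n * u[n]
Z{x[n-7]} = z^(-7) * z/(z - 7/9) = z^(-6)/(z - 7/9)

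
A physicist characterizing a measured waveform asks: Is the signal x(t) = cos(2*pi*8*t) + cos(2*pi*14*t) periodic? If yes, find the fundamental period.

f1 = 8 Hz, f2 = 14 Hz
Period T1 = 1/8, T2 = 1/14
Ratio T1/T2 = 14/8, which is rational.
The signal is periodic with fundamental period T = 1/GCD(8,14) = 1/2 s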